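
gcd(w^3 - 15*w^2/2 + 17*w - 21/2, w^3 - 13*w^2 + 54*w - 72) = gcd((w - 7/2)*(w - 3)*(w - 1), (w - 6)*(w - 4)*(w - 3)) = w - 3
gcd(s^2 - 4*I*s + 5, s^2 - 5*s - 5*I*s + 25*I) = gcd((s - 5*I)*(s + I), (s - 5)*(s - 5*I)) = s - 5*I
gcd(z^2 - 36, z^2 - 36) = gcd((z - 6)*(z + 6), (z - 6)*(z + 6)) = z^2 - 36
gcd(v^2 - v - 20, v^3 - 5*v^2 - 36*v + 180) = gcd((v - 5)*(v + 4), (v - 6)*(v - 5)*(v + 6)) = v - 5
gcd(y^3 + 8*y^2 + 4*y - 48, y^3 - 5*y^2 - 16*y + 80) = y + 4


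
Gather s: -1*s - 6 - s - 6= -2*s - 12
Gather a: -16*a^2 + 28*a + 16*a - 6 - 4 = -16*a^2 + 44*a - 10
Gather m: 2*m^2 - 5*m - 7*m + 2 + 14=2*m^2 - 12*m + 16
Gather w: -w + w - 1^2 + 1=0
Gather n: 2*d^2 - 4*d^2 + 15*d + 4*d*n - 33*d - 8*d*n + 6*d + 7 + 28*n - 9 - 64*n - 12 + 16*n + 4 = -2*d^2 - 12*d + n*(-4*d - 20) - 10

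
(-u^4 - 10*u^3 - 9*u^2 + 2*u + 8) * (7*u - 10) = -7*u^5 - 60*u^4 + 37*u^3 + 104*u^2 + 36*u - 80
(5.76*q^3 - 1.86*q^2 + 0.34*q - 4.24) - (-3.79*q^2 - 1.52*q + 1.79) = 5.76*q^3 + 1.93*q^2 + 1.86*q - 6.03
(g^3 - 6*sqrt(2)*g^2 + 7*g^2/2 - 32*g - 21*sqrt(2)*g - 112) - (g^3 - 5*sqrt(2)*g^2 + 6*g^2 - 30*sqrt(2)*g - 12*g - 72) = -5*g^2/2 - sqrt(2)*g^2 - 20*g + 9*sqrt(2)*g - 40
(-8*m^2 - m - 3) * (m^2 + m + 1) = -8*m^4 - 9*m^3 - 12*m^2 - 4*m - 3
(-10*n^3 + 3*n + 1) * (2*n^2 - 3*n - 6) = -20*n^5 + 30*n^4 + 66*n^3 - 7*n^2 - 21*n - 6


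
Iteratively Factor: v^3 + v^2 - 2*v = (v - 1)*(v^2 + 2*v) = (v - 1)*(v + 2)*(v)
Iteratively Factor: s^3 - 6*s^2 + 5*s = (s - 1)*(s^2 - 5*s) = (s - 5)*(s - 1)*(s)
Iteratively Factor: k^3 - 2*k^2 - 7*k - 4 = (k + 1)*(k^2 - 3*k - 4) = (k + 1)^2*(k - 4)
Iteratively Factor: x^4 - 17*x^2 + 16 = (x + 1)*(x^3 - x^2 - 16*x + 16) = (x - 1)*(x + 1)*(x^2 - 16) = (x - 4)*(x - 1)*(x + 1)*(x + 4)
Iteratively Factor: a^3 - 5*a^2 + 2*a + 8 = (a + 1)*(a^2 - 6*a + 8) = (a - 2)*(a + 1)*(a - 4)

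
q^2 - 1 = (q - 1)*(q + 1)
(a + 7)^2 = a^2 + 14*a + 49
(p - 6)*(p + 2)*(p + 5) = p^3 + p^2 - 32*p - 60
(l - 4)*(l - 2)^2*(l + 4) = l^4 - 4*l^3 - 12*l^2 + 64*l - 64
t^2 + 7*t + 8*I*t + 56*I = (t + 7)*(t + 8*I)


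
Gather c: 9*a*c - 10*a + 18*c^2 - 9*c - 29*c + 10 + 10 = -10*a + 18*c^2 + c*(9*a - 38) + 20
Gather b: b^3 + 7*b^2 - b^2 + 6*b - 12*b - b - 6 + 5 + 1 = b^3 + 6*b^2 - 7*b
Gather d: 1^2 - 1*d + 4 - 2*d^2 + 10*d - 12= -2*d^2 + 9*d - 7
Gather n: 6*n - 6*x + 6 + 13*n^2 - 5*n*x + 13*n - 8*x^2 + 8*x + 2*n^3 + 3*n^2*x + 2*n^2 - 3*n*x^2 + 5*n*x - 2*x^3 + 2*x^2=2*n^3 + n^2*(3*x + 15) + n*(19 - 3*x^2) - 2*x^3 - 6*x^2 + 2*x + 6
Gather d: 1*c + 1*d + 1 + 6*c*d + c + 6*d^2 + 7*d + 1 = 2*c + 6*d^2 + d*(6*c + 8) + 2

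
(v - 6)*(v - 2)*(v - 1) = v^3 - 9*v^2 + 20*v - 12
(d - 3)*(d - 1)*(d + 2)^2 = d^4 - 9*d^2 - 4*d + 12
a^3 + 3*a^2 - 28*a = a*(a - 4)*(a + 7)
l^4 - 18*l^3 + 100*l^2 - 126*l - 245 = (l - 7)^2*(l - 5)*(l + 1)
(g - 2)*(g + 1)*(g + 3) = g^3 + 2*g^2 - 5*g - 6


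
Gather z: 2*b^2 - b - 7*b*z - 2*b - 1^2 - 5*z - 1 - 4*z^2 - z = 2*b^2 - 3*b - 4*z^2 + z*(-7*b - 6) - 2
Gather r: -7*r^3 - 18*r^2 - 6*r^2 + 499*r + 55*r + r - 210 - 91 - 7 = -7*r^3 - 24*r^2 + 555*r - 308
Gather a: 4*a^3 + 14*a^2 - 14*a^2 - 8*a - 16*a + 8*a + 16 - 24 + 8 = 4*a^3 - 16*a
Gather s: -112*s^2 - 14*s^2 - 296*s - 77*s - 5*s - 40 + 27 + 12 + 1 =-126*s^2 - 378*s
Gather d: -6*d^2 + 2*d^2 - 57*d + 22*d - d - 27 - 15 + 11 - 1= -4*d^2 - 36*d - 32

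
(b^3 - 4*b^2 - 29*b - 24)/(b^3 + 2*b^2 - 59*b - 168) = (b + 1)/(b + 7)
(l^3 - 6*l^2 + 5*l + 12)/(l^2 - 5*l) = (l^3 - 6*l^2 + 5*l + 12)/(l*(l - 5))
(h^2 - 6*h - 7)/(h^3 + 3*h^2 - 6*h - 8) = (h - 7)/(h^2 + 2*h - 8)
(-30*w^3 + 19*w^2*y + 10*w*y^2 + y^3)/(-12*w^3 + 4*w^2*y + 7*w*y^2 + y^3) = (5*w + y)/(2*w + y)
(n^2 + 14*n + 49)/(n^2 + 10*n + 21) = (n + 7)/(n + 3)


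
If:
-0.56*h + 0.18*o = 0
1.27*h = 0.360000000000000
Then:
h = 0.28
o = 0.88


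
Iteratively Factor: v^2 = (v)*(v)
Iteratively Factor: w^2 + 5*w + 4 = (w + 1)*(w + 4)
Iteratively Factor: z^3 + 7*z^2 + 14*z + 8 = (z + 1)*(z^2 + 6*z + 8) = (z + 1)*(z + 4)*(z + 2)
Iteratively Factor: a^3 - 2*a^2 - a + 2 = (a - 1)*(a^2 - a - 2) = (a - 1)*(a + 1)*(a - 2)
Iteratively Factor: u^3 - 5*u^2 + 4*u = (u)*(u^2 - 5*u + 4) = u*(u - 4)*(u - 1)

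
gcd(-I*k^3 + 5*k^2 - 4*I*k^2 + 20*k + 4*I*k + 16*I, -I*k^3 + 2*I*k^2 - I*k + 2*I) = k + I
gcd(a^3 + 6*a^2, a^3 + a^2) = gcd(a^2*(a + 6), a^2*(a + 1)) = a^2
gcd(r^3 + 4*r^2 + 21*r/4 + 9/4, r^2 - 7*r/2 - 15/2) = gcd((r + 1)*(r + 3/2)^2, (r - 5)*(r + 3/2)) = r + 3/2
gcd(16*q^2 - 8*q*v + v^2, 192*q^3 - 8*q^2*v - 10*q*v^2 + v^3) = 1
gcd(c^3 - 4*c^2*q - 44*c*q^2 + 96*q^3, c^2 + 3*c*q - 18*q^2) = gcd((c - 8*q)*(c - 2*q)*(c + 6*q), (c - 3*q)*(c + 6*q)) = c + 6*q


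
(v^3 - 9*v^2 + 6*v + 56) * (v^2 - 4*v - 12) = v^5 - 13*v^4 + 30*v^3 + 140*v^2 - 296*v - 672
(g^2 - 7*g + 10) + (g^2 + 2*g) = 2*g^2 - 5*g + 10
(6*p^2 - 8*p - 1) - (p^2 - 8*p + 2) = 5*p^2 - 3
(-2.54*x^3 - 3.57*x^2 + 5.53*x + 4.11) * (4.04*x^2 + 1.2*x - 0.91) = -10.2616*x^5 - 17.4708*x^4 + 20.3686*x^3 + 26.4891*x^2 - 0.1003*x - 3.7401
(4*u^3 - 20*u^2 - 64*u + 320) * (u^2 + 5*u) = 4*u^5 - 164*u^3 + 1600*u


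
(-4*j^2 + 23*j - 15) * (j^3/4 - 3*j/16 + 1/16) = -j^5 + 23*j^4/4 - 3*j^3 - 73*j^2/16 + 17*j/4 - 15/16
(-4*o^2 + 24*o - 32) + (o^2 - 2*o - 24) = -3*o^2 + 22*o - 56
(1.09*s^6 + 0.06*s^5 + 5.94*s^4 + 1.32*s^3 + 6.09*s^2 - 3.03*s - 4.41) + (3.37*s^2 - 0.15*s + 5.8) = 1.09*s^6 + 0.06*s^5 + 5.94*s^4 + 1.32*s^3 + 9.46*s^2 - 3.18*s + 1.39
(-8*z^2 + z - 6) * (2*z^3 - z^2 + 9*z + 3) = -16*z^5 + 10*z^4 - 85*z^3 - 9*z^2 - 51*z - 18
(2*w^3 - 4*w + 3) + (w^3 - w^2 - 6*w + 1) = 3*w^3 - w^2 - 10*w + 4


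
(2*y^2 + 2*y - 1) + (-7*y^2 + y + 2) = -5*y^2 + 3*y + 1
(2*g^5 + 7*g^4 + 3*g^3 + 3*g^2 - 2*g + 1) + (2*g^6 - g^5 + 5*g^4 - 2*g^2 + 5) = 2*g^6 + g^5 + 12*g^4 + 3*g^3 + g^2 - 2*g + 6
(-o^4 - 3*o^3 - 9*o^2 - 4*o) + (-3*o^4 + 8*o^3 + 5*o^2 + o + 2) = -4*o^4 + 5*o^3 - 4*o^2 - 3*o + 2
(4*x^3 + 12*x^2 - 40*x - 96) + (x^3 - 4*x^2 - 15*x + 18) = 5*x^3 + 8*x^2 - 55*x - 78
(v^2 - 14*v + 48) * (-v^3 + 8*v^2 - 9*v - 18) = -v^5 + 22*v^4 - 169*v^3 + 492*v^2 - 180*v - 864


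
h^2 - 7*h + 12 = (h - 4)*(h - 3)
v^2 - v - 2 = (v - 2)*(v + 1)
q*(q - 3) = q^2 - 3*q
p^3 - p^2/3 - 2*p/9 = p*(p - 2/3)*(p + 1/3)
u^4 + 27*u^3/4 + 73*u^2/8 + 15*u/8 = u*(u + 1/4)*(u + 3/2)*(u + 5)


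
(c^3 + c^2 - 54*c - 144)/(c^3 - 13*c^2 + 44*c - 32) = (c^2 + 9*c + 18)/(c^2 - 5*c + 4)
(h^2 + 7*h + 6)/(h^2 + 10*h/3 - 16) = 3*(h + 1)/(3*h - 8)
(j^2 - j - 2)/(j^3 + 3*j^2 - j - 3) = (j - 2)/(j^2 + 2*j - 3)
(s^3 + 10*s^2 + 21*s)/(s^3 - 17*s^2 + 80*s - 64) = s*(s^2 + 10*s + 21)/(s^3 - 17*s^2 + 80*s - 64)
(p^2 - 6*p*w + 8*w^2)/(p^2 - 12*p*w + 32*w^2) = (p - 2*w)/(p - 8*w)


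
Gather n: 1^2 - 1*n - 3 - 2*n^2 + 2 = -2*n^2 - n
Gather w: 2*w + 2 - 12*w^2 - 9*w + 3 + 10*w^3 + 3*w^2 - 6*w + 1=10*w^3 - 9*w^2 - 13*w + 6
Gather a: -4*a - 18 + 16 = -4*a - 2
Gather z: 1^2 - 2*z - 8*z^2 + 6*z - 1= -8*z^2 + 4*z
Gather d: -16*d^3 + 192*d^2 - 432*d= -16*d^3 + 192*d^2 - 432*d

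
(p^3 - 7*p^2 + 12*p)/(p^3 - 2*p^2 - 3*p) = (p - 4)/(p + 1)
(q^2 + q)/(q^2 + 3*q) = (q + 1)/(q + 3)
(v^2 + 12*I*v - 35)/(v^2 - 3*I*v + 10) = (v^2 + 12*I*v - 35)/(v^2 - 3*I*v + 10)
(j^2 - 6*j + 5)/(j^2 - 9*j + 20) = (j - 1)/(j - 4)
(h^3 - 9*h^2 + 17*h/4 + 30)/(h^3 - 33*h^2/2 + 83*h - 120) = (h + 3/2)/(h - 6)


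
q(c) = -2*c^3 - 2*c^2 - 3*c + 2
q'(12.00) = -915.00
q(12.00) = -3778.00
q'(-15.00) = -1293.00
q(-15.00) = 6347.00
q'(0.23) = -4.24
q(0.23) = 1.18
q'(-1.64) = -12.58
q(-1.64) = 10.36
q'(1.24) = -17.19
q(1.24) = -8.61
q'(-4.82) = -123.11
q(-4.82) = 193.96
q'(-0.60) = -2.76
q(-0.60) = 3.51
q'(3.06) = -71.42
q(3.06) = -83.21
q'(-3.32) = -55.85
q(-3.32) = 63.10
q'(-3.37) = -57.66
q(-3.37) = 65.94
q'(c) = -6*c^2 - 4*c - 3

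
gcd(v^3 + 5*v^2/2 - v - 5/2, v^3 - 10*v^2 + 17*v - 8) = v - 1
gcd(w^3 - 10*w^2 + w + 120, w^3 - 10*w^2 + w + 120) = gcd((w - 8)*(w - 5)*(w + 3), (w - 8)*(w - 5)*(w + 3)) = w^3 - 10*w^2 + w + 120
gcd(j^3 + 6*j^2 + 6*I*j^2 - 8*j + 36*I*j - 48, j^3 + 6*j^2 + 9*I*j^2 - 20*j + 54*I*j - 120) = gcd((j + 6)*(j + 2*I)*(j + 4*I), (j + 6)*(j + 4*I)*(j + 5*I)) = j^2 + j*(6 + 4*I) + 24*I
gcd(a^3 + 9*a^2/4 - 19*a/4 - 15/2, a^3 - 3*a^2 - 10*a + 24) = a^2 + a - 6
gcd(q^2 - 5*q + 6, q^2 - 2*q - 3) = q - 3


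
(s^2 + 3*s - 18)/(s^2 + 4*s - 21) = (s + 6)/(s + 7)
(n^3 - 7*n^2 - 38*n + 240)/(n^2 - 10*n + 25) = (n^2 - 2*n - 48)/(n - 5)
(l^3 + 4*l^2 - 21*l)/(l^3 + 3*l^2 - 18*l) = (l + 7)/(l + 6)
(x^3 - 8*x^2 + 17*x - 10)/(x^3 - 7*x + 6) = (x - 5)/(x + 3)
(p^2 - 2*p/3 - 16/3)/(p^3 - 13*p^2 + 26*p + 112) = (p - 8/3)/(p^2 - 15*p + 56)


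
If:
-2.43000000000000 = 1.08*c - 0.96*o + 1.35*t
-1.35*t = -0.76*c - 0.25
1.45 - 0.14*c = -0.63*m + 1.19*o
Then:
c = 1.77631578947368*t - 0.328947368421053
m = 6.82565789473684*t + 1.70755012531328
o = 3.40460526315789*t + 2.16118421052632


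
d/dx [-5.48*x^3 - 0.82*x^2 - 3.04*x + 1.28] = -16.44*x^2 - 1.64*x - 3.04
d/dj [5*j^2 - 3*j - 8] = 10*j - 3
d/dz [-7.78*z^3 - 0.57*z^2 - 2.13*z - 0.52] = -23.34*z^2 - 1.14*z - 2.13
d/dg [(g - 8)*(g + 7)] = 2*g - 1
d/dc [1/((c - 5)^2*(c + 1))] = -(3*c - 3)/((c - 5)^3*(c + 1)^2)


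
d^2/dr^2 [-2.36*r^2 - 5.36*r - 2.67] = -4.72000000000000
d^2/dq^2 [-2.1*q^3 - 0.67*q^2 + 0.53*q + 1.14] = -12.6*q - 1.34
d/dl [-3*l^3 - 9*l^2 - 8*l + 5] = -9*l^2 - 18*l - 8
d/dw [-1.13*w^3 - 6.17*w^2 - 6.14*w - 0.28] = -3.39*w^2 - 12.34*w - 6.14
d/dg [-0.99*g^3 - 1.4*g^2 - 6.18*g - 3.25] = -2.97*g^2 - 2.8*g - 6.18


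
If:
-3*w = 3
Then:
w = -1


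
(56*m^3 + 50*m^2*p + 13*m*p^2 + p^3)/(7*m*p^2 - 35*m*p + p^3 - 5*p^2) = (8*m^2 + 6*m*p + p^2)/(p*(p - 5))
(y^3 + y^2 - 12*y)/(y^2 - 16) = y*(y - 3)/(y - 4)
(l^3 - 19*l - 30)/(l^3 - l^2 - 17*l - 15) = (l + 2)/(l + 1)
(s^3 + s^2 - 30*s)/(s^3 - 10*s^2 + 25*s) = (s + 6)/(s - 5)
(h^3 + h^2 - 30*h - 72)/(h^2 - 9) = (h^2 - 2*h - 24)/(h - 3)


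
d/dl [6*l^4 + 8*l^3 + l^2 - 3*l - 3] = 24*l^3 + 24*l^2 + 2*l - 3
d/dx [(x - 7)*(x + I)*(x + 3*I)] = 3*x^2 + x*(-14 + 8*I) - 3 - 28*I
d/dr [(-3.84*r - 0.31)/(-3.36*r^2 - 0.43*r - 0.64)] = (-12.9024*r^2 - 2.0832*r + 2.3243)/(11.2896*r^4 + 2.8896*r^3 + 4.4857*r^2 + 0.5504*r + 0.4096)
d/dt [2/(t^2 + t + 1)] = 2*(-2*t - 1)/(t^2 + t + 1)^2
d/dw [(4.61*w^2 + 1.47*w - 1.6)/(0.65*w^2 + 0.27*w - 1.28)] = (0.2892*w^2 - 9.7216*w - 1.4496)/(0.4225*w^4 + 0.351*w^3 - 1.5911*w^2 - 0.6912*w + 1.6384)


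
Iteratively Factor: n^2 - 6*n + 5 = (n - 5)*(n - 1)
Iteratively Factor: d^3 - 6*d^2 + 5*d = (d)*(d^2 - 6*d + 5) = d*(d - 5)*(d - 1)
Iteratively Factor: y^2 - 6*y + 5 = (y - 5)*(y - 1)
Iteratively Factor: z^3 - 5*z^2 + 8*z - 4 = (z - 1)*(z^2 - 4*z + 4) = (z - 2)*(z - 1)*(z - 2)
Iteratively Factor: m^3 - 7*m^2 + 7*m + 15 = (m - 3)*(m^2 - 4*m - 5) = (m - 5)*(m - 3)*(m + 1)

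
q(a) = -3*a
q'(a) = -3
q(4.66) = -13.98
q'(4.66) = -3.00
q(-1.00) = 3.00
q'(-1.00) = -3.00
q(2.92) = -8.76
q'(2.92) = -3.00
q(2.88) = -8.64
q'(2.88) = -3.00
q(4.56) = -13.68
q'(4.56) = -3.00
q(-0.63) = 1.89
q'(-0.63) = -3.00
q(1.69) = -5.07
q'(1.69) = -3.00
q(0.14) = -0.42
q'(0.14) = -3.00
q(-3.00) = 9.00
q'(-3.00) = -3.00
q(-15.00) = 45.00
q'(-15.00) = -3.00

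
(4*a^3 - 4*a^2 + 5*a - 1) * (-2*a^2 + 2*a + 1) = -8*a^5 + 16*a^4 - 14*a^3 + 8*a^2 + 3*a - 1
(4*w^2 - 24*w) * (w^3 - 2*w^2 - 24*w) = 4*w^5 - 32*w^4 - 48*w^3 + 576*w^2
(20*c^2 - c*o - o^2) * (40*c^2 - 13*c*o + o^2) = 800*c^4 - 300*c^3*o - 7*c^2*o^2 + 12*c*o^3 - o^4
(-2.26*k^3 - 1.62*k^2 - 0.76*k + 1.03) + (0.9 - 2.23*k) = -2.26*k^3 - 1.62*k^2 - 2.99*k + 1.93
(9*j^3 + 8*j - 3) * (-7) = -63*j^3 - 56*j + 21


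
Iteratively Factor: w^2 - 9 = (w - 3)*(w + 3)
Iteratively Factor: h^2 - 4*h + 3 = (h - 3)*(h - 1)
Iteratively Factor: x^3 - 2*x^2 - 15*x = (x)*(x^2 - 2*x - 15) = x*(x + 3)*(x - 5)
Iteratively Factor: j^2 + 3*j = (j)*(j + 3)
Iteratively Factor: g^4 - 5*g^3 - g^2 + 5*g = (g - 1)*(g^3 - 4*g^2 - 5*g) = (g - 5)*(g - 1)*(g^2 + g) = (g - 5)*(g - 1)*(g + 1)*(g)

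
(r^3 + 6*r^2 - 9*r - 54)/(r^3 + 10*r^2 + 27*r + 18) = (r - 3)/(r + 1)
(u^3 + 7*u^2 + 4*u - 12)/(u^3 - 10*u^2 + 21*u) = (u^3 + 7*u^2 + 4*u - 12)/(u*(u^2 - 10*u + 21))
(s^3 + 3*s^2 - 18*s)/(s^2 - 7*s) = (s^2 + 3*s - 18)/(s - 7)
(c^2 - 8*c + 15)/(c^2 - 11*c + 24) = (c - 5)/(c - 8)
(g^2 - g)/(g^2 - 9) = g*(g - 1)/(g^2 - 9)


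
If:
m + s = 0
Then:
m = -s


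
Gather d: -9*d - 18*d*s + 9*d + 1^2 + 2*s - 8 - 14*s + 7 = -18*d*s - 12*s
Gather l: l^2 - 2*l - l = l^2 - 3*l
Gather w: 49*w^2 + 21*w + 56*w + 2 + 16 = 49*w^2 + 77*w + 18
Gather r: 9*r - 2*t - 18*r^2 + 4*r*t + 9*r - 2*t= -18*r^2 + r*(4*t + 18) - 4*t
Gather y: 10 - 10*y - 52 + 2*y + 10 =-8*y - 32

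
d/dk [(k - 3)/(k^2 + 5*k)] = (-k^2 + 6*k + 15)/(k^2*(k^2 + 10*k + 25))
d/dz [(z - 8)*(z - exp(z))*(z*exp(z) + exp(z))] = ((1 - exp(z))*(z - 8)*(z + 1) + (z - 8)*(z + 2)*(z - exp(z)) + (z + 1)*(z - exp(z)))*exp(z)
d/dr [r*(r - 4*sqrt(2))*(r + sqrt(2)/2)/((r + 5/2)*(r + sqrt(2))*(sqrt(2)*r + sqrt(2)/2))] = 2*(12*sqrt(2)*r^4 + 36*r^4 + 48*r^3 + 42*sqrt(2)*r^3 - 36*sqrt(2)*r^2 + 27*r^2 - 70*sqrt(2)*r - 40)/(16*r^6 + 32*sqrt(2)*r^5 + 96*r^5 + 216*r^4 + 192*sqrt(2)*r^4 + 312*r^3 + 368*sqrt(2)*r^3 + 240*sqrt(2)*r^2 + 393*r^2 + 50*sqrt(2)*r + 240*r + 50)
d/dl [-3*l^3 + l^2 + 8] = l*(2 - 9*l)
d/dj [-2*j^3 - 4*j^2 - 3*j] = -6*j^2 - 8*j - 3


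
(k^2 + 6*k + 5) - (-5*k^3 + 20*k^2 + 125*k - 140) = 5*k^3 - 19*k^2 - 119*k + 145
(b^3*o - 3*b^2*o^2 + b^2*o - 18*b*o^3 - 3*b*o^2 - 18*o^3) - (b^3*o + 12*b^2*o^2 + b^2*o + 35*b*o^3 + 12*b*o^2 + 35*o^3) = -15*b^2*o^2 - 53*b*o^3 - 15*b*o^2 - 53*o^3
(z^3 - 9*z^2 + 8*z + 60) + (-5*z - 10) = z^3 - 9*z^2 + 3*z + 50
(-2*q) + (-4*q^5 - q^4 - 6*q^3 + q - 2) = -4*q^5 - q^4 - 6*q^3 - q - 2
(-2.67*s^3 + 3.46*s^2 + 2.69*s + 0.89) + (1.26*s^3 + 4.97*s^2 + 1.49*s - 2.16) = -1.41*s^3 + 8.43*s^2 + 4.18*s - 1.27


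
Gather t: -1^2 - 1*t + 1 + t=0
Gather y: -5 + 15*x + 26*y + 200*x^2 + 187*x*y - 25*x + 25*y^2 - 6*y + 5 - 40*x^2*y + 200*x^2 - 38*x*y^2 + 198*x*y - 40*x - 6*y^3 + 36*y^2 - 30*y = 400*x^2 - 50*x - 6*y^3 + y^2*(61 - 38*x) + y*(-40*x^2 + 385*x - 10)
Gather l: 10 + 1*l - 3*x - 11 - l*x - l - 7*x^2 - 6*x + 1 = -l*x - 7*x^2 - 9*x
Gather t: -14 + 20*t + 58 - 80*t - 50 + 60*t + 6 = 0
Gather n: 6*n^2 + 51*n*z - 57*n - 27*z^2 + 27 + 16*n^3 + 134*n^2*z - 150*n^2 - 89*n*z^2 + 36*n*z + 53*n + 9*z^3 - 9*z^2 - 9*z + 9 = 16*n^3 + n^2*(134*z - 144) + n*(-89*z^2 + 87*z - 4) + 9*z^3 - 36*z^2 - 9*z + 36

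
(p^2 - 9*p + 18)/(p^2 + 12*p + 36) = (p^2 - 9*p + 18)/(p^2 + 12*p + 36)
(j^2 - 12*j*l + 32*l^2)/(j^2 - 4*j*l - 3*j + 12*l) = (j - 8*l)/(j - 3)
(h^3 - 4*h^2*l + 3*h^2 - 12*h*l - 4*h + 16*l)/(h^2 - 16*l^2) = (h^2 + 3*h - 4)/(h + 4*l)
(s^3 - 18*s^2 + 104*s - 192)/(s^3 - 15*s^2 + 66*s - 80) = (s^2 - 10*s + 24)/(s^2 - 7*s + 10)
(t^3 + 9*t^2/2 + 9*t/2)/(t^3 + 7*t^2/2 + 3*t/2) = (2*t + 3)/(2*t + 1)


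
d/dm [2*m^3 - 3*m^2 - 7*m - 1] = 6*m^2 - 6*m - 7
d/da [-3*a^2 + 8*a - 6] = 8 - 6*a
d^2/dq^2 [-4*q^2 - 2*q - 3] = -8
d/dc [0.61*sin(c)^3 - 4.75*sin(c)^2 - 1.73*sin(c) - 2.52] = (1.83*sin(c)^2 - 9.5*sin(c) - 1.73)*cos(c)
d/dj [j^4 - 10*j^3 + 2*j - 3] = 4*j^3 - 30*j^2 + 2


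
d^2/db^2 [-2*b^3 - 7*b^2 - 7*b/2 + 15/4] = -12*b - 14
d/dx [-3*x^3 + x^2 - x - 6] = -9*x^2 + 2*x - 1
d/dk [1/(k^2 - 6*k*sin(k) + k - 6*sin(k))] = (6*k*cos(k) - 2*k + 6*sqrt(2)*sin(k + pi/4) - 1)/((k + 1)^2*(k - 6*sin(k))^2)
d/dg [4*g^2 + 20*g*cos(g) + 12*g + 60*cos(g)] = -20*g*sin(g) + 8*g - 60*sin(g) + 20*cos(g) + 12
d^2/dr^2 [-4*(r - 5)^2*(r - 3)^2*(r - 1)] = -80*r^3 + 816*r^2 - 2640*r + 2672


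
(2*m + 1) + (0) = 2*m + 1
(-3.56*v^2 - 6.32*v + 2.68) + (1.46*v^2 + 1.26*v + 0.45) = -2.1*v^2 - 5.06*v + 3.13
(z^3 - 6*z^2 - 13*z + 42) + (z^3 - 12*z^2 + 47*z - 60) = 2*z^3 - 18*z^2 + 34*z - 18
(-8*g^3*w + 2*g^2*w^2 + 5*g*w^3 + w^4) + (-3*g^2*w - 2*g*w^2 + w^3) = -8*g^3*w + 2*g^2*w^2 - 3*g^2*w + 5*g*w^3 - 2*g*w^2 + w^4 + w^3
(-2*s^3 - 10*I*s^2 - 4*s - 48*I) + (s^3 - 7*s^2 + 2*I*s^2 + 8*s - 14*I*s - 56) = -s^3 - 7*s^2 - 8*I*s^2 + 4*s - 14*I*s - 56 - 48*I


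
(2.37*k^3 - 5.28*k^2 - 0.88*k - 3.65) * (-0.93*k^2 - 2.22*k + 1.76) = -2.2041*k^5 - 0.351000000000001*k^4 + 16.7112*k^3 - 3.9447*k^2 + 6.5542*k - 6.424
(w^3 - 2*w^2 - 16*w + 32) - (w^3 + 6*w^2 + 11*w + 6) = -8*w^2 - 27*w + 26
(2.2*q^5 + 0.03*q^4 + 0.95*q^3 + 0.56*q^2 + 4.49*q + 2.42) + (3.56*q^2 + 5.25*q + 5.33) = 2.2*q^5 + 0.03*q^4 + 0.95*q^3 + 4.12*q^2 + 9.74*q + 7.75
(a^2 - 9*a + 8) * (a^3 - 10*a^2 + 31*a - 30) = a^5 - 19*a^4 + 129*a^3 - 389*a^2 + 518*a - 240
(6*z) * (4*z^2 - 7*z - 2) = 24*z^3 - 42*z^2 - 12*z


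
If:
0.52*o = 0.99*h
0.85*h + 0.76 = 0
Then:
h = -0.89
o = -1.70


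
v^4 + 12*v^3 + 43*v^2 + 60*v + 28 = (v + 1)*(v + 2)^2*(v + 7)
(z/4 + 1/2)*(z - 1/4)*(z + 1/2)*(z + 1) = z^4/4 + 13*z^3/16 + 21*z^2/32 + z/32 - 1/16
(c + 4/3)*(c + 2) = c^2 + 10*c/3 + 8/3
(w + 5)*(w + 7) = w^2 + 12*w + 35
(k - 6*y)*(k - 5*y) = k^2 - 11*k*y + 30*y^2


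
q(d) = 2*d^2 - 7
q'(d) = 4*d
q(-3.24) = 14.00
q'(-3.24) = -12.96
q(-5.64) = 56.62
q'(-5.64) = -22.56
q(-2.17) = 2.42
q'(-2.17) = -8.68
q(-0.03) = -7.00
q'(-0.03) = -0.12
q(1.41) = -3.02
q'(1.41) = 5.64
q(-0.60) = -6.28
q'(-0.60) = -2.40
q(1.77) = -0.73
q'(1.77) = 7.08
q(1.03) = -4.88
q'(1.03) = 4.12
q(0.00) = -7.00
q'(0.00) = 0.00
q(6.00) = 65.00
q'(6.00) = 24.00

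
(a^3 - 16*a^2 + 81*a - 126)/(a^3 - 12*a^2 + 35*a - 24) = (a^2 - 13*a + 42)/(a^2 - 9*a + 8)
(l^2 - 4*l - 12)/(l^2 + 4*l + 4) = (l - 6)/(l + 2)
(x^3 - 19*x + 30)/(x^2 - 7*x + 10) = (x^2 + 2*x - 15)/(x - 5)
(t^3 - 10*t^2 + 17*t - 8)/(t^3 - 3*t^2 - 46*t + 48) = (t - 1)/(t + 6)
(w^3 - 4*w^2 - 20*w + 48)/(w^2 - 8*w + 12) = w + 4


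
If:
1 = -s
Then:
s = -1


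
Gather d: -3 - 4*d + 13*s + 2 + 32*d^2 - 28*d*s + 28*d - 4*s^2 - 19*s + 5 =32*d^2 + d*(24 - 28*s) - 4*s^2 - 6*s + 4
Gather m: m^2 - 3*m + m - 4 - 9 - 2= m^2 - 2*m - 15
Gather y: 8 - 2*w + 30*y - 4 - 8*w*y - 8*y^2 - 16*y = -2*w - 8*y^2 + y*(14 - 8*w) + 4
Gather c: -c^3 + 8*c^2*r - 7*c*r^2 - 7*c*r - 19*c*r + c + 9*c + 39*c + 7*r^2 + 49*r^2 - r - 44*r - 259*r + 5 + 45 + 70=-c^3 + 8*c^2*r + c*(-7*r^2 - 26*r + 49) + 56*r^2 - 304*r + 120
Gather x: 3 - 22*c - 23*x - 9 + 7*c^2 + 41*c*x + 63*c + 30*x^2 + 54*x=7*c^2 + 41*c + 30*x^2 + x*(41*c + 31) - 6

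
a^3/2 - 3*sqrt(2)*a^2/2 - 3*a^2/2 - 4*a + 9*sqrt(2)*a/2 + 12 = (a/2 + sqrt(2)/2)*(a - 3)*(a - 4*sqrt(2))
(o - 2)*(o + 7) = o^2 + 5*o - 14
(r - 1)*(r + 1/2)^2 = r^3 - 3*r/4 - 1/4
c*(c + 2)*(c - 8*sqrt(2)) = c^3 - 8*sqrt(2)*c^2 + 2*c^2 - 16*sqrt(2)*c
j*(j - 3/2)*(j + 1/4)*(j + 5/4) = j^4 - 31*j^2/16 - 15*j/32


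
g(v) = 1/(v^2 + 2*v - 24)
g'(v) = (-2*v - 2)/(v^2 + 2*v - 24)^2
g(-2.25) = -0.04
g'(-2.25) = 0.00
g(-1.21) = -0.04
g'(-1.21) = 0.00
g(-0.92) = -0.04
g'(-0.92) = -0.00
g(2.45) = -0.08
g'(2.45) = -0.04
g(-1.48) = -0.04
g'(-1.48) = 0.00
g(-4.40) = -0.07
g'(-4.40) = 0.04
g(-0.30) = -0.04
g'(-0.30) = -0.00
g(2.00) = -0.06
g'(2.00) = -0.02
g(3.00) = -0.11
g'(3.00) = -0.10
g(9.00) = 0.01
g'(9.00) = 0.00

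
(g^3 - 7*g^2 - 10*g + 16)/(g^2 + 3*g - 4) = (g^2 - 6*g - 16)/(g + 4)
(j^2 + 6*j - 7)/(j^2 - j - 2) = (-j^2 - 6*j + 7)/(-j^2 + j + 2)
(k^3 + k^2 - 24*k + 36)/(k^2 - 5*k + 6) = k + 6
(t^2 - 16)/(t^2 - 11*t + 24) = (t^2 - 16)/(t^2 - 11*t + 24)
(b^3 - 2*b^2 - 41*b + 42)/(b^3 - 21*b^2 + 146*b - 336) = (b^2 + 5*b - 6)/(b^2 - 14*b + 48)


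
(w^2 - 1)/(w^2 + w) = (w - 1)/w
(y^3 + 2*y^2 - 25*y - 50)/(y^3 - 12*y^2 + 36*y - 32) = (y^3 + 2*y^2 - 25*y - 50)/(y^3 - 12*y^2 + 36*y - 32)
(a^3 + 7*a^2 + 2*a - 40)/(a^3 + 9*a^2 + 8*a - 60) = (a + 4)/(a + 6)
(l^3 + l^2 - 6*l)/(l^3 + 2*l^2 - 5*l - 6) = l/(l + 1)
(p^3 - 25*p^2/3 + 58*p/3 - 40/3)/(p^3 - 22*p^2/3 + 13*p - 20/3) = (p - 2)/(p - 1)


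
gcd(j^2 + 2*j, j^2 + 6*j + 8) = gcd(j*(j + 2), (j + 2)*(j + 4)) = j + 2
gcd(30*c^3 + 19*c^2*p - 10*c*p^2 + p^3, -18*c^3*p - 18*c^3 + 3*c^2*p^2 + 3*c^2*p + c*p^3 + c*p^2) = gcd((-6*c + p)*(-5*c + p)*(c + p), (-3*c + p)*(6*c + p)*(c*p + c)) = 1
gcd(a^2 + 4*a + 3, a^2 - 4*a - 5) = a + 1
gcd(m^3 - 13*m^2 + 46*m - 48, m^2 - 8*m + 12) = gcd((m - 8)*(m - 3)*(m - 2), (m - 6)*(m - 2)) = m - 2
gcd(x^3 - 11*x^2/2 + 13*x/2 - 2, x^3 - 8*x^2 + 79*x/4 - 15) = x - 4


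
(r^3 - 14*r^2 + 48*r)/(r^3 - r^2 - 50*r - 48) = r*(r - 6)/(r^2 + 7*r + 6)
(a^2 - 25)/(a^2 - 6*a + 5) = (a + 5)/(a - 1)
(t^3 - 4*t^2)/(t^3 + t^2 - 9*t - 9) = t^2*(t - 4)/(t^3 + t^2 - 9*t - 9)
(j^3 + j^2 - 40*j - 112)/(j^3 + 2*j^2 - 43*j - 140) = (j + 4)/(j + 5)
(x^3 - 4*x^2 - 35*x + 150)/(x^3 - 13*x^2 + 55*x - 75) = (x + 6)/(x - 3)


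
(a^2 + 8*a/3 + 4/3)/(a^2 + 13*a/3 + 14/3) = (3*a + 2)/(3*a + 7)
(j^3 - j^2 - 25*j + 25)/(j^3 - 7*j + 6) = (j^2 - 25)/(j^2 + j - 6)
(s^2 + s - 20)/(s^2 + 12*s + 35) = (s - 4)/(s + 7)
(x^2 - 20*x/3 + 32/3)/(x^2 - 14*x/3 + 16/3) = (x - 4)/(x - 2)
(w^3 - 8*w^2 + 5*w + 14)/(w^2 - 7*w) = w - 1 - 2/w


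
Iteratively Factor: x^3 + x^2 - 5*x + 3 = (x - 1)*(x^2 + 2*x - 3) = (x - 1)*(x + 3)*(x - 1)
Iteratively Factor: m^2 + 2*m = (m + 2)*(m)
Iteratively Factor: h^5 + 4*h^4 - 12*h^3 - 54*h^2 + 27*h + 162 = (h - 3)*(h^4 + 7*h^3 + 9*h^2 - 27*h - 54) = (h - 3)*(h - 2)*(h^3 + 9*h^2 + 27*h + 27) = (h - 3)*(h - 2)*(h + 3)*(h^2 + 6*h + 9) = (h - 3)*(h - 2)*(h + 3)^2*(h + 3)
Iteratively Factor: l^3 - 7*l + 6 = (l - 2)*(l^2 + 2*l - 3) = (l - 2)*(l - 1)*(l + 3)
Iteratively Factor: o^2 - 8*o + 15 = (o - 5)*(o - 3)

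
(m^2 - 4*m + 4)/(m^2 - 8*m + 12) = (m - 2)/(m - 6)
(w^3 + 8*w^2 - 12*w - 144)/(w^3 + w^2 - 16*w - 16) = (w^2 + 12*w + 36)/(w^2 + 5*w + 4)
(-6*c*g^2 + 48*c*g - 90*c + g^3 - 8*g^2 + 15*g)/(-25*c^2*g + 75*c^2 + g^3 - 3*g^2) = (6*c*g - 30*c - g^2 + 5*g)/(25*c^2 - g^2)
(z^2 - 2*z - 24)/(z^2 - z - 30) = (z + 4)/(z + 5)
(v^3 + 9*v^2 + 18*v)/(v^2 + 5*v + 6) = v*(v + 6)/(v + 2)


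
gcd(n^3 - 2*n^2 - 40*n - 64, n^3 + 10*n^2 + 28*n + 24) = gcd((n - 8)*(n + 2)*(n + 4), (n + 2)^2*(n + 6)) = n + 2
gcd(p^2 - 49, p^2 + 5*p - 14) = p + 7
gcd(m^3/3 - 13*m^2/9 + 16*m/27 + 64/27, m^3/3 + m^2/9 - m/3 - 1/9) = m + 1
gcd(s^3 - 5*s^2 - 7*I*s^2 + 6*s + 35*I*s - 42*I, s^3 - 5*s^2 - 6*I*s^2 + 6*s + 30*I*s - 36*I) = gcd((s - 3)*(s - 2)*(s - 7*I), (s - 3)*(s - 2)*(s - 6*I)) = s^2 - 5*s + 6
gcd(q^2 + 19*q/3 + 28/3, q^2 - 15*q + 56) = 1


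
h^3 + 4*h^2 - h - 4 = (h - 1)*(h + 1)*(h + 4)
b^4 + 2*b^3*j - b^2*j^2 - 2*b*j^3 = b*(b - j)*(b + j)*(b + 2*j)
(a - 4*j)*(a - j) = a^2 - 5*a*j + 4*j^2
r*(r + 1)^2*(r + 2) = r^4 + 4*r^3 + 5*r^2 + 2*r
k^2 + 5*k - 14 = (k - 2)*(k + 7)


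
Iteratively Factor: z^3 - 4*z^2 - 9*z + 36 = (z - 4)*(z^2 - 9) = (z - 4)*(z - 3)*(z + 3)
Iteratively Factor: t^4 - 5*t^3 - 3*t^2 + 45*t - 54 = (t + 3)*(t^3 - 8*t^2 + 21*t - 18) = (t - 2)*(t + 3)*(t^2 - 6*t + 9) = (t - 3)*(t - 2)*(t + 3)*(t - 3)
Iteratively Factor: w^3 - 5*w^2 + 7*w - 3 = (w - 3)*(w^2 - 2*w + 1) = (w - 3)*(w - 1)*(w - 1)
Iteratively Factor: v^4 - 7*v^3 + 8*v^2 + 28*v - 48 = (v + 2)*(v^3 - 9*v^2 + 26*v - 24) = (v - 4)*(v + 2)*(v^2 - 5*v + 6) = (v - 4)*(v - 2)*(v + 2)*(v - 3)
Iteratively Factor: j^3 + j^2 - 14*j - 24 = (j + 3)*(j^2 - 2*j - 8) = (j + 2)*(j + 3)*(j - 4)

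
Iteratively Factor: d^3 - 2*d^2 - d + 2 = (d - 2)*(d^2 - 1) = (d - 2)*(d + 1)*(d - 1)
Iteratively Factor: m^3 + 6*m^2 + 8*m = (m + 4)*(m^2 + 2*m) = (m + 2)*(m + 4)*(m)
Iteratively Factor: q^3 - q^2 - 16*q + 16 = (q - 4)*(q^2 + 3*q - 4) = (q - 4)*(q - 1)*(q + 4)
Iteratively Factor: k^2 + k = (k + 1)*(k)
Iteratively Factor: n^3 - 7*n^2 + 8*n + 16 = (n - 4)*(n^2 - 3*n - 4) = (n - 4)^2*(n + 1)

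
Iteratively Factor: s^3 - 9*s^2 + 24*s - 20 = (s - 2)*(s^2 - 7*s + 10) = (s - 2)^2*(s - 5)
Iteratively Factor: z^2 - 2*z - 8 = (z + 2)*(z - 4)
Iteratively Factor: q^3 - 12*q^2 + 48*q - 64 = (q - 4)*(q^2 - 8*q + 16) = (q - 4)^2*(q - 4)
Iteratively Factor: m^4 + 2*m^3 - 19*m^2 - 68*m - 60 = (m + 2)*(m^3 - 19*m - 30) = (m + 2)^2*(m^2 - 2*m - 15) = (m + 2)^2*(m + 3)*(m - 5)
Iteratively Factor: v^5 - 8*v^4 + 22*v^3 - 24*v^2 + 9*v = (v)*(v^4 - 8*v^3 + 22*v^2 - 24*v + 9) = v*(v - 3)*(v^3 - 5*v^2 + 7*v - 3) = v*(v - 3)^2*(v^2 - 2*v + 1) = v*(v - 3)^2*(v - 1)*(v - 1)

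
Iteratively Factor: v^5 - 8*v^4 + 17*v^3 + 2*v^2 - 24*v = (v - 2)*(v^4 - 6*v^3 + 5*v^2 + 12*v) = (v - 3)*(v - 2)*(v^3 - 3*v^2 - 4*v) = (v - 3)*(v - 2)*(v + 1)*(v^2 - 4*v) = v*(v - 3)*(v - 2)*(v + 1)*(v - 4)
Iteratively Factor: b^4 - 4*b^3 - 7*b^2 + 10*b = (b - 5)*(b^3 + b^2 - 2*b) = (b - 5)*(b - 1)*(b^2 + 2*b) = (b - 5)*(b - 1)*(b + 2)*(b)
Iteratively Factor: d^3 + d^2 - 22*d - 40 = (d - 5)*(d^2 + 6*d + 8) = (d - 5)*(d + 2)*(d + 4)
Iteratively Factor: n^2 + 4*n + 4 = (n + 2)*(n + 2)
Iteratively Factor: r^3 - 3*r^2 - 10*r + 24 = (r - 2)*(r^2 - r - 12) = (r - 2)*(r + 3)*(r - 4)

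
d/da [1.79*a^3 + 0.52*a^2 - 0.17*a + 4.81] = 5.37*a^2 + 1.04*a - 0.17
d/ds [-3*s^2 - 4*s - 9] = -6*s - 4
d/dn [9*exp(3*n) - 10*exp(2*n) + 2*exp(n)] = (27*exp(2*n) - 20*exp(n) + 2)*exp(n)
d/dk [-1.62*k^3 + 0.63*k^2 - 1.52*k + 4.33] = -4.86*k^2 + 1.26*k - 1.52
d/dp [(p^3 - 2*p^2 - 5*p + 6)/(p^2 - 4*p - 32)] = (p^4 - 8*p^3 - 83*p^2 + 116*p + 184)/(p^4 - 8*p^3 - 48*p^2 + 256*p + 1024)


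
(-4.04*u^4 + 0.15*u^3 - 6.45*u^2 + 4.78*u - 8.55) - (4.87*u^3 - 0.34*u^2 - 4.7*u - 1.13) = -4.04*u^4 - 4.72*u^3 - 6.11*u^2 + 9.48*u - 7.42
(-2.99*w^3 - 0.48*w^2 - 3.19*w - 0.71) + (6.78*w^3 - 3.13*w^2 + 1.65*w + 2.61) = 3.79*w^3 - 3.61*w^2 - 1.54*w + 1.9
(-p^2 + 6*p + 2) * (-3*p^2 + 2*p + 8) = 3*p^4 - 20*p^3 - 2*p^2 + 52*p + 16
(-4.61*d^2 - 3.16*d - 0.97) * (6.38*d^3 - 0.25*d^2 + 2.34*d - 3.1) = -29.4118*d^5 - 19.0083*d^4 - 16.186*d^3 + 7.1391*d^2 + 7.5262*d + 3.007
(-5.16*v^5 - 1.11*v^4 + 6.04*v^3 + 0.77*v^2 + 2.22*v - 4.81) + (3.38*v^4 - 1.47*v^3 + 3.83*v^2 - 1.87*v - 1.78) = -5.16*v^5 + 2.27*v^4 + 4.57*v^3 + 4.6*v^2 + 0.35*v - 6.59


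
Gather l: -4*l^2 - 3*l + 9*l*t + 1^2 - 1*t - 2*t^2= -4*l^2 + l*(9*t - 3) - 2*t^2 - t + 1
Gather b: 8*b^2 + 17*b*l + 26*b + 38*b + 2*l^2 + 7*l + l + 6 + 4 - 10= 8*b^2 + b*(17*l + 64) + 2*l^2 + 8*l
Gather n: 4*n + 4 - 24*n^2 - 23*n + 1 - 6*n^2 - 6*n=-30*n^2 - 25*n + 5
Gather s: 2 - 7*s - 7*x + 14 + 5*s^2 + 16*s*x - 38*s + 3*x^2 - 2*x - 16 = 5*s^2 + s*(16*x - 45) + 3*x^2 - 9*x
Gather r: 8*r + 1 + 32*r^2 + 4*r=32*r^2 + 12*r + 1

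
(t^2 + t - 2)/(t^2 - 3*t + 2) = (t + 2)/(t - 2)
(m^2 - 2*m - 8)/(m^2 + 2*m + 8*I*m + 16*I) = (m - 4)/(m + 8*I)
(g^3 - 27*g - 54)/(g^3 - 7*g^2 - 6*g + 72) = (g + 3)/(g - 4)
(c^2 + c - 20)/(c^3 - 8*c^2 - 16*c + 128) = (c + 5)/(c^2 - 4*c - 32)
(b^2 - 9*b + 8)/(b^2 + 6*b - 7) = (b - 8)/(b + 7)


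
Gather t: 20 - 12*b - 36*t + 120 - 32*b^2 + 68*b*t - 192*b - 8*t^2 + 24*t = -32*b^2 - 204*b - 8*t^2 + t*(68*b - 12) + 140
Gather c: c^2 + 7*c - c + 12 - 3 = c^2 + 6*c + 9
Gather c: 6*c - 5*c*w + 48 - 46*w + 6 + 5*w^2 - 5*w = c*(6 - 5*w) + 5*w^2 - 51*w + 54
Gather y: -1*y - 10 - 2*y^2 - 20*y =-2*y^2 - 21*y - 10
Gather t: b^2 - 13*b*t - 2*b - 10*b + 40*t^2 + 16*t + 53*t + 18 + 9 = b^2 - 12*b + 40*t^2 + t*(69 - 13*b) + 27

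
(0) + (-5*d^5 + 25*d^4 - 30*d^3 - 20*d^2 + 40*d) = -5*d^5 + 25*d^4 - 30*d^3 - 20*d^2 + 40*d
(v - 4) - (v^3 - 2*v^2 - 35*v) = -v^3 + 2*v^2 + 36*v - 4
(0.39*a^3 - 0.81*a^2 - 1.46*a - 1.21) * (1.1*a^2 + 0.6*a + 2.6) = 0.429*a^5 - 0.657*a^4 - 1.078*a^3 - 4.313*a^2 - 4.522*a - 3.146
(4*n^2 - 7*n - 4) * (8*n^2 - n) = 32*n^4 - 60*n^3 - 25*n^2 + 4*n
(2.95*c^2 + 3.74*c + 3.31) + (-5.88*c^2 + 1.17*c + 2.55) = -2.93*c^2 + 4.91*c + 5.86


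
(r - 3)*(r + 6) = r^2 + 3*r - 18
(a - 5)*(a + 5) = a^2 - 25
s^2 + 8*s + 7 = (s + 1)*(s + 7)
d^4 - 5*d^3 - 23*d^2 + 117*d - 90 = (d - 6)*(d - 3)*(d - 1)*(d + 5)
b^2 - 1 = (b - 1)*(b + 1)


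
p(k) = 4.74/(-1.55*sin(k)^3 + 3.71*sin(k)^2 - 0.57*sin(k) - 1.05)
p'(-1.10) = 1.91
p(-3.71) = -9.05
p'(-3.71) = 30.26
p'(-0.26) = 31.94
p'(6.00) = 42.52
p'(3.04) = 0.55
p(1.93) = 11.96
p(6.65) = -5.58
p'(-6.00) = -5.71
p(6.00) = -8.36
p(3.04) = -4.42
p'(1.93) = 24.43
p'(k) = 4.74*(4.65*sin(k)^2*cos(k) - 7.42*sin(k)*cos(k) + 0.57*cos(k))/(-1.55*sin(k)^3 + 3.71*sin(k)^2 - 0.57*sin(k) - 1.05)^2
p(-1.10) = 1.35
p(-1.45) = 1.01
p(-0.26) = -7.50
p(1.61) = 8.81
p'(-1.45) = 0.33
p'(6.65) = -9.17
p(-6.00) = -4.97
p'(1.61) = 1.41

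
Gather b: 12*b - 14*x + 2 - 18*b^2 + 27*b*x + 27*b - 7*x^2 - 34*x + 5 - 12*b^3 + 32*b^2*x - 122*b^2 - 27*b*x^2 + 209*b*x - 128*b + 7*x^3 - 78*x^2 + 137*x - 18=-12*b^3 + b^2*(32*x - 140) + b*(-27*x^2 + 236*x - 89) + 7*x^3 - 85*x^2 + 89*x - 11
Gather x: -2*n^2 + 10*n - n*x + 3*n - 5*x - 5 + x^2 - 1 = -2*n^2 + 13*n + x^2 + x*(-n - 5) - 6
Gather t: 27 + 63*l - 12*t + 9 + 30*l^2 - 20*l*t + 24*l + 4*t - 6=30*l^2 + 87*l + t*(-20*l - 8) + 30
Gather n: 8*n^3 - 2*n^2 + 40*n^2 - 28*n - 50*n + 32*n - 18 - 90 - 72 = 8*n^3 + 38*n^2 - 46*n - 180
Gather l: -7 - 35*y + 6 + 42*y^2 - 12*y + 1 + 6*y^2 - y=48*y^2 - 48*y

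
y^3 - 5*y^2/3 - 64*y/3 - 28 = (y - 6)*(y + 2)*(y + 7/3)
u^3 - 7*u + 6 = (u - 2)*(u - 1)*(u + 3)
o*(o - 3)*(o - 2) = o^3 - 5*o^2 + 6*o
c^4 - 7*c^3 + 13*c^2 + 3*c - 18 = (c - 3)^2*(c - 2)*(c + 1)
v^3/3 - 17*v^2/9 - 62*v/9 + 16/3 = (v/3 + 1)*(v - 8)*(v - 2/3)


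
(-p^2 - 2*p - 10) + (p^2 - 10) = -2*p - 20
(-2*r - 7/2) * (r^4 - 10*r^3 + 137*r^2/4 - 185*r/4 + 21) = -2*r^5 + 33*r^4/2 - 67*r^3/2 - 219*r^2/8 + 959*r/8 - 147/2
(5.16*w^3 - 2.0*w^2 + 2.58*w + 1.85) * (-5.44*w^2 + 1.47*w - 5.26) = -28.0704*w^5 + 18.4652*w^4 - 44.1168*w^3 + 4.2486*w^2 - 10.8513*w - 9.731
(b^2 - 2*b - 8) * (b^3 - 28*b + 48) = b^5 - 2*b^4 - 36*b^3 + 104*b^2 + 128*b - 384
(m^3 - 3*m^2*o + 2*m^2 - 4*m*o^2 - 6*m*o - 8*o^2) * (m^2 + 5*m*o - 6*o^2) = m^5 + 2*m^4*o + 2*m^4 - 25*m^3*o^2 + 4*m^3*o - 2*m^2*o^3 - 50*m^2*o^2 + 24*m*o^4 - 4*m*o^3 + 48*o^4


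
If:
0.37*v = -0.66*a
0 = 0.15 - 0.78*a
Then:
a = 0.19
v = -0.34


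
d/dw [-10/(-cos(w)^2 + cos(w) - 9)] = 10*(2*cos(w) - 1)*sin(w)/(sin(w)^2 + cos(w) - 10)^2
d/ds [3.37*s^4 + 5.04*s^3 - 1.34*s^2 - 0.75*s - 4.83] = 13.48*s^3 + 15.12*s^2 - 2.68*s - 0.75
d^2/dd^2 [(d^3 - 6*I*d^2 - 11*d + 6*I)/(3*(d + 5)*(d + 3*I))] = (d^3*(-26 + 90*I) + d^2*(-810 + 486*I) + d*(-1458 + 1170*I) - 1170 + 4542*I)/(3*d^6 + d^5*(45 + 27*I) + d^4*(144 + 405*I) + d^3*(-840 + 1944*I) + d^2*(-6075 + 2160*I) + d*(-10125 - 6075*I) - 10125*I)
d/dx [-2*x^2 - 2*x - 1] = -4*x - 2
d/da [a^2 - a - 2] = 2*a - 1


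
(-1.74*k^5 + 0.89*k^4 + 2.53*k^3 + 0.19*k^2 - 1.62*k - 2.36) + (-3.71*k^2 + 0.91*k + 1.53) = -1.74*k^5 + 0.89*k^4 + 2.53*k^3 - 3.52*k^2 - 0.71*k - 0.83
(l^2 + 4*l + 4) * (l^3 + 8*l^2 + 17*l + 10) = l^5 + 12*l^4 + 53*l^3 + 110*l^2 + 108*l + 40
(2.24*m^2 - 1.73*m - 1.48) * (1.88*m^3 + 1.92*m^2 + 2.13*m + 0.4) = 4.2112*m^5 + 1.0484*m^4 - 1.3328*m^3 - 5.6305*m^2 - 3.8444*m - 0.592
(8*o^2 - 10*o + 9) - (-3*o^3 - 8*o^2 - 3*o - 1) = 3*o^3 + 16*o^2 - 7*o + 10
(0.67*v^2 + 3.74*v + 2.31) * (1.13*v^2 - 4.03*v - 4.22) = 0.7571*v^4 + 1.5261*v^3 - 15.2893*v^2 - 25.0921*v - 9.7482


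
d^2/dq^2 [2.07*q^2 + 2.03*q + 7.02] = 4.14000000000000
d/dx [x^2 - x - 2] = 2*x - 1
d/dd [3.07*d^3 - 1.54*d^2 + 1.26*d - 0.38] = 9.21*d^2 - 3.08*d + 1.26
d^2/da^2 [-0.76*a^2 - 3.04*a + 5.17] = -1.52000000000000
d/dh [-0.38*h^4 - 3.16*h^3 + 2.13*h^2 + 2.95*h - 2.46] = -1.52*h^3 - 9.48*h^2 + 4.26*h + 2.95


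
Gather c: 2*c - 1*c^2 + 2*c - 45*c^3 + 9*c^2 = -45*c^3 + 8*c^2 + 4*c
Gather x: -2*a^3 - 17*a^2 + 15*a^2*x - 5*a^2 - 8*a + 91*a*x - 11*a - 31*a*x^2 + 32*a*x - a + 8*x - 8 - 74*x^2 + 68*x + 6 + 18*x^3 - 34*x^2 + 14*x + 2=-2*a^3 - 22*a^2 - 20*a + 18*x^3 + x^2*(-31*a - 108) + x*(15*a^2 + 123*a + 90)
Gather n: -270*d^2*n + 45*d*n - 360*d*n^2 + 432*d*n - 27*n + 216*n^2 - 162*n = n^2*(216 - 360*d) + n*(-270*d^2 + 477*d - 189)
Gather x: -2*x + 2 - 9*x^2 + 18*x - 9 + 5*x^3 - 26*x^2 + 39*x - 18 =5*x^3 - 35*x^2 + 55*x - 25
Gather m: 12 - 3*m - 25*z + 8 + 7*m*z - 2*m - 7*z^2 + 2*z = m*(7*z - 5) - 7*z^2 - 23*z + 20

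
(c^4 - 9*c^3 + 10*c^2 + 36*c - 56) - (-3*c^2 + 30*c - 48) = c^4 - 9*c^3 + 13*c^2 + 6*c - 8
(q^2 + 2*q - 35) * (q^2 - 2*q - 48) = q^4 - 87*q^2 - 26*q + 1680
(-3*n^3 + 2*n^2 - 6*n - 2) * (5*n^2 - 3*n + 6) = -15*n^5 + 19*n^4 - 54*n^3 + 20*n^2 - 30*n - 12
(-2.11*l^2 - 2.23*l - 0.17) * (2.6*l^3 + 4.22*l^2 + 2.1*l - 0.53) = -5.486*l^5 - 14.7022*l^4 - 14.2836*l^3 - 4.2821*l^2 + 0.8249*l + 0.0901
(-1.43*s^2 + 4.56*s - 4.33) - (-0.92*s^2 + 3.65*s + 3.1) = -0.51*s^2 + 0.91*s - 7.43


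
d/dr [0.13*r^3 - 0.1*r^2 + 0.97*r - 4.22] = 0.39*r^2 - 0.2*r + 0.97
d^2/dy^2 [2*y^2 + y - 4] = 4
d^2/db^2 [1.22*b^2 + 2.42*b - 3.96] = 2.44000000000000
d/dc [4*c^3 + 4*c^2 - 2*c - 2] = 12*c^2 + 8*c - 2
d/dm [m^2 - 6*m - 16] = 2*m - 6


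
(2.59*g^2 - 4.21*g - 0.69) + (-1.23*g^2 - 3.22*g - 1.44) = 1.36*g^2 - 7.43*g - 2.13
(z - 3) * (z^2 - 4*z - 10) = z^3 - 7*z^2 + 2*z + 30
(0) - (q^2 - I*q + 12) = -q^2 + I*q - 12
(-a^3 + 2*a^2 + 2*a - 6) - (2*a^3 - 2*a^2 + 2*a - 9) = -3*a^3 + 4*a^2 + 3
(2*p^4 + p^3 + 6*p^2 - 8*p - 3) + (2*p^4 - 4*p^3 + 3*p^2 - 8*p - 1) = 4*p^4 - 3*p^3 + 9*p^2 - 16*p - 4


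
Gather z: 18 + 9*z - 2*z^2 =-2*z^2 + 9*z + 18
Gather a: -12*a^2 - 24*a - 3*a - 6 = -12*a^2 - 27*a - 6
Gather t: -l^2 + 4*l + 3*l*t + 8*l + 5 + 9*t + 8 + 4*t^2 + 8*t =-l^2 + 12*l + 4*t^2 + t*(3*l + 17) + 13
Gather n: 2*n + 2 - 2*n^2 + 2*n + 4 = -2*n^2 + 4*n + 6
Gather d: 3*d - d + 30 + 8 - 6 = 2*d + 32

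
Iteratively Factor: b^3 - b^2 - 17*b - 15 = (b - 5)*(b^2 + 4*b + 3) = (b - 5)*(b + 1)*(b + 3)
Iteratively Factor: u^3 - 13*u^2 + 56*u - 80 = (u - 4)*(u^2 - 9*u + 20) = (u - 4)^2*(u - 5)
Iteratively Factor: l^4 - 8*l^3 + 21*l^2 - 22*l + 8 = (l - 1)*(l^3 - 7*l^2 + 14*l - 8) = (l - 1)^2*(l^2 - 6*l + 8) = (l - 4)*(l - 1)^2*(l - 2)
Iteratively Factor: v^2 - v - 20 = (v - 5)*(v + 4)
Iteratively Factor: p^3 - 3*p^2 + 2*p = (p)*(p^2 - 3*p + 2) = p*(p - 2)*(p - 1)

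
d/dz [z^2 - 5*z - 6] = 2*z - 5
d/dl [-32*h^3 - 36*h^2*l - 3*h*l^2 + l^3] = -36*h^2 - 6*h*l + 3*l^2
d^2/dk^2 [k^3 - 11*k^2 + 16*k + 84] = 6*k - 22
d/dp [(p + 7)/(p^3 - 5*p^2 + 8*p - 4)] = 2*(-p^2 - 10*p + 15)/(p^5 - 8*p^4 + 25*p^3 - 38*p^2 + 28*p - 8)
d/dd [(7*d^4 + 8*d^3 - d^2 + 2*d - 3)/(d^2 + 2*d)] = 2*(7*d^5 + 25*d^4 + 16*d^3 - 2*d^2 + 3*d + 3)/(d^2*(d^2 + 4*d + 4))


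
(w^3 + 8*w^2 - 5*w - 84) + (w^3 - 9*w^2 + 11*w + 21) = 2*w^3 - w^2 + 6*w - 63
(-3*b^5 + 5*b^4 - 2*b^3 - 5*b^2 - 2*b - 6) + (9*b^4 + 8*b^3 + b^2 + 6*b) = -3*b^5 + 14*b^4 + 6*b^3 - 4*b^2 + 4*b - 6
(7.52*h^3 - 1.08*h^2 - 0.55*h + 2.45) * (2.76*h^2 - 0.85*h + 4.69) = 20.7552*h^5 - 9.3728*h^4 + 34.6688*h^3 + 2.1643*h^2 - 4.662*h + 11.4905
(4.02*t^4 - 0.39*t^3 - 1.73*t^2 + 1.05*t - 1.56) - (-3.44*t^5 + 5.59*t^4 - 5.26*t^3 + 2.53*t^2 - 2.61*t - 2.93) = 3.44*t^5 - 1.57*t^4 + 4.87*t^3 - 4.26*t^2 + 3.66*t + 1.37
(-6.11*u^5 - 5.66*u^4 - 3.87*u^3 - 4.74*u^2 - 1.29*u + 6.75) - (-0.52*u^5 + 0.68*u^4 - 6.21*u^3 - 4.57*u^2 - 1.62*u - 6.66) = -5.59*u^5 - 6.34*u^4 + 2.34*u^3 - 0.17*u^2 + 0.33*u + 13.41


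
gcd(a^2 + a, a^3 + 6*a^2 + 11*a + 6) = a + 1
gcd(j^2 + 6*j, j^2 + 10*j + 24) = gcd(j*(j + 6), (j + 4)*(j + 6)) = j + 6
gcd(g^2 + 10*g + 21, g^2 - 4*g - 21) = g + 3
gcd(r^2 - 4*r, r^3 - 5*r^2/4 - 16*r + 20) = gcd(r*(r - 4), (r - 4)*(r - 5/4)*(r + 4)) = r - 4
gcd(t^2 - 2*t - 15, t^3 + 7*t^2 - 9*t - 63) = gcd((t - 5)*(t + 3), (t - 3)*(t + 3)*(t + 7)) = t + 3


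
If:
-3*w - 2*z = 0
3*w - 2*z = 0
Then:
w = 0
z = 0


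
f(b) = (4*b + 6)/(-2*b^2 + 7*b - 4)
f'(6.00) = 0.32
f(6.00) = -0.88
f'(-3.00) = -0.03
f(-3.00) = 0.14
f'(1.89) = 3.66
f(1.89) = 6.50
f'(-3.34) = -0.02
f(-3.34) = 0.15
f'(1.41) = -2.30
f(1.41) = 6.15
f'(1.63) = 0.54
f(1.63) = 5.97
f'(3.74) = 4.28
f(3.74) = -3.62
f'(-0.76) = -0.65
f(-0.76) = -0.28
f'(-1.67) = -0.17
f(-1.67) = 0.03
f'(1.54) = -0.50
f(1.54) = 5.97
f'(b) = (4*b - 7)*(4*b + 6)/(-2*b^2 + 7*b - 4)^2 + 4/(-2*b^2 + 7*b - 4)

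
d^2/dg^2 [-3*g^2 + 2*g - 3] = -6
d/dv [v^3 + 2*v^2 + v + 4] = 3*v^2 + 4*v + 1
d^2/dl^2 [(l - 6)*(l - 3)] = 2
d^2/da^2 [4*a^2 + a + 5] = 8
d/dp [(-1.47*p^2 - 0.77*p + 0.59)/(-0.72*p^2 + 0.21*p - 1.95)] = (-0.8631*p^2 + 6.5826*p + 1.3776)/(0.5184*p^4 - 0.3024*p^3 + 2.8521*p^2 - 0.819*p + 3.8025)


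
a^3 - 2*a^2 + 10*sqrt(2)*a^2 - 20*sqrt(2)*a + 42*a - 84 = (a - 2)*(a + 3*sqrt(2))*(a + 7*sqrt(2))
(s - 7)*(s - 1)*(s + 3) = s^3 - 5*s^2 - 17*s + 21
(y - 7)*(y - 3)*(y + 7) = y^3 - 3*y^2 - 49*y + 147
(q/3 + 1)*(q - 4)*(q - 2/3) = q^3/3 - 5*q^2/9 - 34*q/9 + 8/3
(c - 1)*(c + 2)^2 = c^3 + 3*c^2 - 4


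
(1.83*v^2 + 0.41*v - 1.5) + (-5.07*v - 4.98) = 1.83*v^2 - 4.66*v - 6.48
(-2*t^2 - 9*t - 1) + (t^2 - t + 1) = -t^2 - 10*t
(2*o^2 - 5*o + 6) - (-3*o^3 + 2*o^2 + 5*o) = 3*o^3 - 10*o + 6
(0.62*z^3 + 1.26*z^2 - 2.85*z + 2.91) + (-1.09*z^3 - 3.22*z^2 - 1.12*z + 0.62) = -0.47*z^3 - 1.96*z^2 - 3.97*z + 3.53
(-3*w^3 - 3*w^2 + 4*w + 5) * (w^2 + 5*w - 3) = -3*w^5 - 18*w^4 - 2*w^3 + 34*w^2 + 13*w - 15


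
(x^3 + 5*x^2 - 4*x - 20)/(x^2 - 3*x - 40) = (x^2 - 4)/(x - 8)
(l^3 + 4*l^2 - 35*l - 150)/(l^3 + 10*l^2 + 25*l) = (l - 6)/l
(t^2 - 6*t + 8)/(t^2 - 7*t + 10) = (t - 4)/(t - 5)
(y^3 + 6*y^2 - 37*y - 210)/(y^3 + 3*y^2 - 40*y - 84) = (y + 5)/(y + 2)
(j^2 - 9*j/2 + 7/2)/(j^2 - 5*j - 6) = (-2*j^2 + 9*j - 7)/(2*(-j^2 + 5*j + 6))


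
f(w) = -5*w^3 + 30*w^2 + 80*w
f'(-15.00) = -4195.00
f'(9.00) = -595.00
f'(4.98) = 6.79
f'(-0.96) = 8.58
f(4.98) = 524.88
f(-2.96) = 155.72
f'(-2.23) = -128.39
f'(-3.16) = -259.38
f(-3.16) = 204.54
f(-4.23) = 576.82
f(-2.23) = 26.23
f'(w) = -15*w^2 + 60*w + 80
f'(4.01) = 79.40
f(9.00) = -495.00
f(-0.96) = -44.73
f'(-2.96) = -229.02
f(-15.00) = 22425.00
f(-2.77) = 114.86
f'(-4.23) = -442.19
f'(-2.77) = -201.29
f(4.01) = 480.80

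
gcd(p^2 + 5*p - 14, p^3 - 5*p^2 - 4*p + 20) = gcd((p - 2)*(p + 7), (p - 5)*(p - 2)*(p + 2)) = p - 2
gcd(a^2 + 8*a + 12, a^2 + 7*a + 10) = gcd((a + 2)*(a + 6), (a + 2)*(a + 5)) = a + 2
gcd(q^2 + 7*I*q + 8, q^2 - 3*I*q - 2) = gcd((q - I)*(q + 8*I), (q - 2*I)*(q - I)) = q - I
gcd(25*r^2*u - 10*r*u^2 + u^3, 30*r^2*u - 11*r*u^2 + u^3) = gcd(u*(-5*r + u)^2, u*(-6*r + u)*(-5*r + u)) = 5*r*u - u^2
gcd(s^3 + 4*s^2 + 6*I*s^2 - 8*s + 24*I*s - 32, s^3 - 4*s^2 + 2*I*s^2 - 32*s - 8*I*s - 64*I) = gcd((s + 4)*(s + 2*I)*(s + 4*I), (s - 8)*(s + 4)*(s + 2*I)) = s^2 + s*(4 + 2*I) + 8*I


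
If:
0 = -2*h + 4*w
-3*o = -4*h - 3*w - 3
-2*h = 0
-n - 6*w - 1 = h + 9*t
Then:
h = 0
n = -9*t - 1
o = 1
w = 0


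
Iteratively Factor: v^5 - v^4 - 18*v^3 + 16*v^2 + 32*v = (v + 4)*(v^4 - 5*v^3 + 2*v^2 + 8*v) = v*(v + 4)*(v^3 - 5*v^2 + 2*v + 8) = v*(v - 2)*(v + 4)*(v^2 - 3*v - 4) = v*(v - 2)*(v + 1)*(v + 4)*(v - 4)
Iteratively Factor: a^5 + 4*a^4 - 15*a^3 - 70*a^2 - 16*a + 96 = (a + 3)*(a^4 + a^3 - 18*a^2 - 16*a + 32) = (a - 4)*(a + 3)*(a^3 + 5*a^2 + 2*a - 8) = (a - 4)*(a + 3)*(a + 4)*(a^2 + a - 2) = (a - 4)*(a - 1)*(a + 3)*(a + 4)*(a + 2)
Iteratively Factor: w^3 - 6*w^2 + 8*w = (w)*(w^2 - 6*w + 8) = w*(w - 2)*(w - 4)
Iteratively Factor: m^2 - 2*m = (m)*(m - 2)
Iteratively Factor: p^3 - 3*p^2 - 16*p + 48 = (p - 3)*(p^2 - 16) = (p - 4)*(p - 3)*(p + 4)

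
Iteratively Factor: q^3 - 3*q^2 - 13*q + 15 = (q - 5)*(q^2 + 2*q - 3) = (q - 5)*(q + 3)*(q - 1)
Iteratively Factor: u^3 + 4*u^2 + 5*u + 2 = (u + 2)*(u^2 + 2*u + 1) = (u + 1)*(u + 2)*(u + 1)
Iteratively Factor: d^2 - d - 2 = (d + 1)*(d - 2)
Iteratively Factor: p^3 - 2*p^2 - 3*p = (p + 1)*(p^2 - 3*p) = p*(p + 1)*(p - 3)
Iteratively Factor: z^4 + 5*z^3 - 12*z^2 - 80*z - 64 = (z + 4)*(z^3 + z^2 - 16*z - 16) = (z + 1)*(z + 4)*(z^2 - 16) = (z - 4)*(z + 1)*(z + 4)*(z + 4)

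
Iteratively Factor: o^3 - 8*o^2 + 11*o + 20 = (o - 4)*(o^2 - 4*o - 5) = (o - 4)*(o + 1)*(o - 5)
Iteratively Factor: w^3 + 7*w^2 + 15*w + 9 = (w + 1)*(w^2 + 6*w + 9) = (w + 1)*(w + 3)*(w + 3)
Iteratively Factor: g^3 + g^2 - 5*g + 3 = (g - 1)*(g^2 + 2*g - 3) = (g - 1)*(g + 3)*(g - 1)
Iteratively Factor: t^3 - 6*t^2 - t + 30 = (t - 5)*(t^2 - t - 6) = (t - 5)*(t + 2)*(t - 3)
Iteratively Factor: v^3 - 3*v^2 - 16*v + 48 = (v + 4)*(v^2 - 7*v + 12) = (v - 4)*(v + 4)*(v - 3)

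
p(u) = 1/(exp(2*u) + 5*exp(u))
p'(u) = (-2*exp(2*u) - 5*exp(u))/(exp(2*u) + 5*exp(u))^2 = (-2*exp(u) - 5)*exp(-u)/(exp(u) + 5)^2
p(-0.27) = 0.23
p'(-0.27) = -0.26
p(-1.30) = 0.70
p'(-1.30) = -0.73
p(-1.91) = 1.31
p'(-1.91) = -1.35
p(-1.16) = 0.60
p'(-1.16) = -0.64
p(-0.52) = 0.30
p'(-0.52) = -0.33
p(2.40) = 0.01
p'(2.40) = -0.01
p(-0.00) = 0.17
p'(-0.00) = -0.19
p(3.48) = 0.00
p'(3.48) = -0.00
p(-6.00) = 80.65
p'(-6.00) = -80.69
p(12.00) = 0.00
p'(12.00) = 0.00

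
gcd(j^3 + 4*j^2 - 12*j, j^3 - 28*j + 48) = j^2 + 4*j - 12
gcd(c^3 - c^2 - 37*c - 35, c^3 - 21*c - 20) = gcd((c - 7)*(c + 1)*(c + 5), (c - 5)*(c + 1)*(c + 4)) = c + 1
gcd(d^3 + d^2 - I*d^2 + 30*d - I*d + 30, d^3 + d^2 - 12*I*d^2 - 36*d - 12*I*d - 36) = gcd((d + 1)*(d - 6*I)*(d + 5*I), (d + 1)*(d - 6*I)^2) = d^2 + d*(1 - 6*I) - 6*I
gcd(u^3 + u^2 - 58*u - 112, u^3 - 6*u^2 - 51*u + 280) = u^2 - u - 56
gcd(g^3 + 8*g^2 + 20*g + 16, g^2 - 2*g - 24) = g + 4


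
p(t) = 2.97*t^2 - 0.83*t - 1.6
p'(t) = 5.94*t - 0.83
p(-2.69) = 22.12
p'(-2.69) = -16.81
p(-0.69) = 0.39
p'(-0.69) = -4.93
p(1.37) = 2.84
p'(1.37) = 7.31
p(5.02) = 69.08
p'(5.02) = 28.99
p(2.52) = 15.17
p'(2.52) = 14.14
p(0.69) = -0.76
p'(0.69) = 3.27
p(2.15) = 10.34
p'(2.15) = 11.94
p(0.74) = -0.59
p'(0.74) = 3.57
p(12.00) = 416.12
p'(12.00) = 70.45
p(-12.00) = 436.04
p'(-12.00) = -72.11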